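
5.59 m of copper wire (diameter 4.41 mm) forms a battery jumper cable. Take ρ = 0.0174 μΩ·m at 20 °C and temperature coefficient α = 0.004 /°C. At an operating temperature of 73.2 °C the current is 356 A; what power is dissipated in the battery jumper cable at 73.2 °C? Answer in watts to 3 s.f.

979 W

ρ = 0.0174 μΩ·m = 1.74×10^-8 Ω·m
A = π(d/2)² = π(2.2050e-03 m)² = 1.527e-05 m²
R₍20₎ = ρL/A = (1.74×10^-8)(5.59)/(1.527e-05) = 0.006368 Ω
R₍73.2₎ = R₍20₎(1 + αΔT) = 0.006368 × (1 + 0.004×53.2) = 0.007723 Ω
P = I²R = (356)² × 0.007723 = 979 W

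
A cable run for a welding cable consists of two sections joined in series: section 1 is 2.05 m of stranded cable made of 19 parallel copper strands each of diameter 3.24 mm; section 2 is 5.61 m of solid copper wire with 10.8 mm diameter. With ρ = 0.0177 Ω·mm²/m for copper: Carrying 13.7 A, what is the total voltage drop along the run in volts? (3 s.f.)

0.0180 V

ρ = 0.0177 Ω·mm²/m = 1.77×10^-8 Ω·m
Section 1: A_strand = π(1.6200e-03)² = 8.245e-06 m²; R₁ = ρL/(N·A_s) = (1.77×10^-8)(2.05)/(19×8.245e-06) = 2.316×10^-4 Ω
Section 2: A = π(d/2)² = π(5.4000e-03 m)² = 9.161e-05 m²
R₂ = (1.77×10^-8)(5.61)/(9.161e-05) = 0.001084 Ω
R = R₁ + R₂ = 0.001316 Ω
V = IR = 13.7 × 0.001316 = 0.0180 V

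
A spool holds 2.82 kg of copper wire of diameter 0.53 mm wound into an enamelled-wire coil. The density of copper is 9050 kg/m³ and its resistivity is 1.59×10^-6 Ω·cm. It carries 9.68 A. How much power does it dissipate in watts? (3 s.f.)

ρ = 1.59×10^-6 Ω·cm = 1.59×10^-8 Ω·m
A = π(d/2)² = π(2.6500e-04 m)² = 2.2062e-07 m²
L = m/(density·A) = 2.82/(9050×2.2062e-07) = 1412 m
R = ρL/A = (1.59×10^-8)(1412)/(2.2062e-07) = 101.8 Ω
P = I²R = (9.68)² × 101.8 = 9540 W

9540 W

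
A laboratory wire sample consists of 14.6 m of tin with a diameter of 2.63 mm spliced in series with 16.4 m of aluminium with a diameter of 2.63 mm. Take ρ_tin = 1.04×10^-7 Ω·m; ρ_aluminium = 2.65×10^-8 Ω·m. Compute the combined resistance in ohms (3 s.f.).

Segment 1: A = π(d/2)² = π(1.3150e-03 m)² = 5.433e-06 m²
R₁ = ρL/A = (1.04×10^-7)(14.6)/(5.433e-06) = 0.2795 Ω
R₂ = (2.65×10^-8)(16.4)/(5.433e-06) = 0.08 Ω
R = R₁ + R₂ = 0.360 Ω

0.360 Ω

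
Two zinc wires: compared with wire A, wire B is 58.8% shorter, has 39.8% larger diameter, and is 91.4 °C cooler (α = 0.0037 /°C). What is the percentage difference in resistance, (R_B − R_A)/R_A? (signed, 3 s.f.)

R ∝ ρL/d² with ρ ∝ (1+αΔT), so R_B/R_A = (1 − 58.8/100) × (1 + 39.8/100)⁻² × (1 − 0.0037×91.4)
= 0.412 × 0.5117 × 0.6618 = 0.1395
(R_B − R_A)/R_A = 0.1395 − 1 = -86.0%

-86.0%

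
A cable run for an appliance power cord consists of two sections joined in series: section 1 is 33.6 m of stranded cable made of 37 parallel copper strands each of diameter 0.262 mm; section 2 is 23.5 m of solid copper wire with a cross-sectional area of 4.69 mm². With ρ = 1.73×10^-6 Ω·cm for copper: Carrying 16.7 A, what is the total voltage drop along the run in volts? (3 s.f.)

ρ = 1.73×10^-6 Ω·cm = 1.73×10^-8 Ω·m
Section 1: A_strand = π(1.3100e-04)² = 5.391e-08 m²; R₁ = ρL/(N·A_s) = (1.73×10^-8)(33.6)/(37×5.391e-08) = 0.2914 Ω
Section 2: A = 4.69 mm² = 4.690e-06 m²
R₂ = (1.73×10^-8)(23.5)/(4.690e-06) = 0.08668 Ω
R = R₁ + R₂ = 0.3781 Ω
V = IR = 16.7 × 0.3781 = 6.31 V

6.31 V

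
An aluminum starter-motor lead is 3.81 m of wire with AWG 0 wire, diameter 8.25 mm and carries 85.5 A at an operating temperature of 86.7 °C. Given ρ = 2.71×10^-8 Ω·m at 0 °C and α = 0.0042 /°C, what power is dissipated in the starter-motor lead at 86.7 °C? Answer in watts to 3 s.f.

19.3 W

A = π(8.25/2 mm)² = π(4.1250e-03 m)² = 5.346e-05 m²
R₍0₎ = ρL/A = (2.71×10^-8)(3.81)/(5.346e-05) = 0.001932 Ω
R₍86.7₎ = R₍0₎(1 + αΔT) = 0.001932 × (1 + 0.0042×86.7) = 0.002635 Ω
P = I²R = (85.5)² × 0.002635 = 19.3 W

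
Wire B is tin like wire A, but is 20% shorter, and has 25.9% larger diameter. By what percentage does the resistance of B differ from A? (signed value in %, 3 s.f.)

R ∝ L/d², so R_B/R_A = (1 − 20/100) × (1 + 25.9/100)⁻²
= 0.8 × 0.6309 = 0.5047
(R_B − R_A)/R_A = 0.5047 − 1 = -49.5%

-49.5%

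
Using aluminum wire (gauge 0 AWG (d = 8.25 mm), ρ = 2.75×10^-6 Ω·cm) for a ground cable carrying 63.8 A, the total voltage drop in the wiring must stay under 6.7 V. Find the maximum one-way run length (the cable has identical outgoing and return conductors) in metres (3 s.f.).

102 m

ρ = 2.75×10^-6 Ω·cm = 2.75×10^-8 Ω·m
A = π(8.25/2 mm)² = π(4.1250e-03 m)² = 5.346e-05 m²
L_max = V_max·A/(2·ρI) = (6.7)(5.346e-05)/(2×2.75×10^-8×63.8) = 102 m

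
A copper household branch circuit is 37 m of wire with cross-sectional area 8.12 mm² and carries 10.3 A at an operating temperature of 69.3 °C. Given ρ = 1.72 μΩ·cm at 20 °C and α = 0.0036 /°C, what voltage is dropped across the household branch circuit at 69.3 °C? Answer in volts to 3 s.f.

ρ = 1.72 μΩ·cm = 1.72×10^-8 Ω·m
A = 8.12 mm² = 8.120e-06 m²
R₍20₎ = ρL/A = (1.72×10^-8)(37)/(8.120e-06) = 0.07837 Ω
R₍69.3₎ = R₍20₎(1 + αΔT) = 0.07837 × (1 + 0.0036×49.3) = 0.09228 Ω
V = IR = 10.3 × 0.09228 = 0.951 V

0.951 V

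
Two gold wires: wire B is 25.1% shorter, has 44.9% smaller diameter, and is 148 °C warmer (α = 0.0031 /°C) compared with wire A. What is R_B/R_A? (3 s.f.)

R ∝ ρL/d² with ρ ∝ (1+αΔT), so R_B/R_A = (1 − 25.1/100) × (1 − 44.9/100)⁻² × (1 + 0.0031×148)
= 0.749 × 3.294 × 1.459 = 3.60

3.60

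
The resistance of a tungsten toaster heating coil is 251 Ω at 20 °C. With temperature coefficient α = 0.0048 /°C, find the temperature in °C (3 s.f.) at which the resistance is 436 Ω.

174 °C

R = R₀(1 + α(T − T₀)) ⇒ T = T₀ + (R/R₀ − 1)/α
T = 20 + (436/251 − 1)/0.0048 = 20 + (0.7371)/0.0048 = 174 °C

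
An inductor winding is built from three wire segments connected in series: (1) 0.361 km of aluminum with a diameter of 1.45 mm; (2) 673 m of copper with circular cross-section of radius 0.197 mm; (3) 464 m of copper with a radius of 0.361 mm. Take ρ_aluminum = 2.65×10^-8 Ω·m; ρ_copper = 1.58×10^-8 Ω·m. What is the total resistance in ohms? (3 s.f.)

Seg 1: A = π(d/2)² = π(7.2500e-04 m)² = 1.651e-06 m²
R_1 = (2.65×10^-8)(361)/(1.651e-06) = 5.793 Ω
Seg 2: A = πr² = π(1.9700e-04 m)² = 1.219e-07 m²
R_2 = (1.58×10^-8)(673)/(1.219e-07) = 87.21 Ω
Seg 3: A = πr² = π(3.6100e-04 m)² = 4.094e-07 m²
R_3 = (1.58×10^-8)(464)/(4.094e-07) = 17.91 Ω
R_total = R_1 + R_2 + R_3 = 111 Ω

111 Ω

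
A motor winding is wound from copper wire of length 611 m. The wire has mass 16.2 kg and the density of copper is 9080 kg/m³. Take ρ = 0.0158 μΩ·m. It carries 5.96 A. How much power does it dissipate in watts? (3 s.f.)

ρ = 0.0158 μΩ·m = 1.58×10^-8 Ω·m
A = m/(density·L) = 16.2/(9080×611) = 2.9200e-06 m²
R = ρL/A = (1.58×10^-8)(611)/(2.9200e-06) = 3.306 Ω
P = I²R = (5.96)² × 3.306 = 117 W

117 W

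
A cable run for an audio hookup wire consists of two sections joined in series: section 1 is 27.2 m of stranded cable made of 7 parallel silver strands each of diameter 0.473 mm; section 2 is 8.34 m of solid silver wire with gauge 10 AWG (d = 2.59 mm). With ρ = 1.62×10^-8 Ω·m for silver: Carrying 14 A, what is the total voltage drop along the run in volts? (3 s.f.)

Section 1: A_strand = π(2.3650e-04)² = 1.757e-07 m²; R₁ = ρL/(N·A_s) = (1.62×10^-8)(27.2)/(7×1.757e-07) = 0.3582 Ω
Section 2: A = π(2.59/2 mm)² = π(1.2950e-03 m)² = 5.269e-06 m²
R₂ = (1.62×10^-8)(8.34)/(5.269e-06) = 0.02564 Ω
R = R₁ + R₂ = 0.3839 Ω
V = IR = 14 × 0.3839 = 5.37 V

5.37 V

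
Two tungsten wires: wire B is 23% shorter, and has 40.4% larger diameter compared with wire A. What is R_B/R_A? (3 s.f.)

R ∝ L/d², so R_B/R_A = (1 − 23/100) × (1 + 40.4/100)⁻²
= 0.77 × 0.5073 = 0.391

0.391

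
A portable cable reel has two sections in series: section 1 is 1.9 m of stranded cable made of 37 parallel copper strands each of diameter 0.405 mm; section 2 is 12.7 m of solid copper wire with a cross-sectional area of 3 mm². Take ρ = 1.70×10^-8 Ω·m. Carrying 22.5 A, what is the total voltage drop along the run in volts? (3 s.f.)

Section 1: A_strand = π(2.0250e-04)² = 1.288e-07 m²; R₁ = ρL/(N·A_s) = (1.70×10^-8)(1.9)/(37×1.288e-07) = 0.006776 Ω
Section 2: A = 3 mm² = 3.000e-06 m²
R₂ = (1.70×10^-8)(12.7)/(3.000e-06) = 0.07197 Ω
R = R₁ + R₂ = 0.07874 Ω
V = IR = 22.5 × 0.07874 = 1.77 V

1.77 V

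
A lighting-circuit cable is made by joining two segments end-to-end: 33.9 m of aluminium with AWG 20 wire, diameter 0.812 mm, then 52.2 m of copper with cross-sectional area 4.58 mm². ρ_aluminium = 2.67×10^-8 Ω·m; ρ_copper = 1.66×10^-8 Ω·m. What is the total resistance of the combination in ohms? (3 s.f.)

1.94 Ω

Segment 1: A = π(0.812/2 mm)² = π(4.0600e-04 m)² = 5.178e-07 m²
R₁ = ρL/A = (2.67×10^-8)(33.9)/(5.178e-07) = 1.748 Ω
Segment 2: A = 4.58 mm² = 4.580e-06 m²
R₂ = (1.66×10^-8)(52.2)/(4.580e-06) = 0.1892 Ω
R = R₁ + R₂ = 1.94 Ω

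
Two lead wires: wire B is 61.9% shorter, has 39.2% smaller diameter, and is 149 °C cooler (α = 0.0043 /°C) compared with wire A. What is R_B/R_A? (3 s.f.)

R ∝ ρL/d² with ρ ∝ (1+αΔT), so R_B/R_A = (1 − 61.9/100) × (1 − 39.2/100)⁻² × (1 − 0.0043×149)
= 0.381 × 2.705 × 0.3593 = 0.370

0.370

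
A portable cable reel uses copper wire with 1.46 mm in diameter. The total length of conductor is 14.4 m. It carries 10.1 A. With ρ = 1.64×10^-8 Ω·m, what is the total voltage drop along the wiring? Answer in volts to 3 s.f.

1.42 V

A = π(d/2)² = π(7.3000e-04 m)² = 1.674e-06 m²
R = ρL/A = (1.64×10^-8)(14.4)/(1.674e-06) = 0.1411 Ω
V = IR = 10.1 × 0.1411 = 1.42 V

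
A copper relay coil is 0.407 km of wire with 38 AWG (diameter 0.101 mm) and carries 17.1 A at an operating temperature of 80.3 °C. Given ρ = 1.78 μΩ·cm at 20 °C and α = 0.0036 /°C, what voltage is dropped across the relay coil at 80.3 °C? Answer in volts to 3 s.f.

18800 V

ρ = 1.78 μΩ·cm = 1.78×10^-8 Ω·m
A = π(0.101/2 mm)² = π(5.0500e-05 m)² = 8.012e-09 m²
R₍20₎ = ρL/A = (1.78×10^-8)(407)/(8.012e-09) = 904.2 Ω
R₍80.3₎ = R₍20₎(1 + αΔT) = 904.2 × (1 + 0.0036×60.3) = 1101 Ω
V = IR = 17.1 × 1101 = 18800 V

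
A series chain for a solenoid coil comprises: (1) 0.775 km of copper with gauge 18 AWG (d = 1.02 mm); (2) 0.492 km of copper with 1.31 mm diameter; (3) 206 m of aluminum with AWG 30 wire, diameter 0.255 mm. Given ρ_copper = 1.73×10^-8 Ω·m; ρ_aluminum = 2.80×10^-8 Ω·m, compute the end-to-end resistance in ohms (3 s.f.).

136 Ω

Seg 1: A = π(1.02/2 mm)² = π(5.1000e-04 m)² = 8.171e-07 m²
R_1 = (1.73×10^-8)(775)/(8.171e-07) = 16.41 Ω
Seg 2: A = π(d/2)² = π(6.5500e-04 m)² = 1.348e-06 m²
R_2 = (1.73×10^-8)(492)/(1.348e-06) = 6.315 Ω
Seg 3: A = π(0.255/2 mm)² = π(1.2750e-04 m)² = 5.107e-08 m²
R_3 = (2.80×10^-8)(206)/(5.107e-08) = 112.9 Ω
R_total = R_1 + R_2 + R_3 = 136 Ω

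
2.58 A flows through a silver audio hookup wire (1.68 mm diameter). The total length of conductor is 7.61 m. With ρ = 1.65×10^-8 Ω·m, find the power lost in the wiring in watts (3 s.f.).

0.377 W

A = π(d/2)² = π(8.4000e-04 m)² = 2.217e-06 m²
R = ρL/A = (1.65×10^-8)(7.61)/(2.217e-06) = 0.05664 Ω
P = I²R = (2.58)² × 0.05664 = 0.377 W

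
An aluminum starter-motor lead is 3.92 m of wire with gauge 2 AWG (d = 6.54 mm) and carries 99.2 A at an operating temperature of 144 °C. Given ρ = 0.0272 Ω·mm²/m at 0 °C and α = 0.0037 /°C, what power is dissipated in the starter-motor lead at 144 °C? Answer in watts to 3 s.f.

47.9 W

ρ = 0.0272 Ω·mm²/m = 2.72×10^-8 Ω·m
A = π(6.54/2 mm)² = π(3.2700e-03 m)² = 3.359e-05 m²
R₍0₎ = ρL/A = (2.72×10^-8)(3.92)/(3.359e-05) = 0.003174 Ω
R₍144₎ = R₍0₎(1 + αΔT) = 0.003174 × (1 + 0.0037×144) = 0.004865 Ω
P = I²R = (99.2)² × 0.004865 = 47.9 W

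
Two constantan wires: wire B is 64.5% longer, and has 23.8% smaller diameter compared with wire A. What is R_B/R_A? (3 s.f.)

R ∝ L/d², so R_B/R_A = (1 + 64.5/100) × (1 − 23.8/100)⁻²
= 1.645 × 1.722 = 2.83

2.83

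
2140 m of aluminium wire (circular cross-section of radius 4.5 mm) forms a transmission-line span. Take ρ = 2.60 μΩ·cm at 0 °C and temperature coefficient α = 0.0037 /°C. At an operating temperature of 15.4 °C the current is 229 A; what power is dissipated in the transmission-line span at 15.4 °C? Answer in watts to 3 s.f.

48500 W

ρ = 2.60 μΩ·cm = 2.60×10^-8 Ω·m
A = πr² = π(4.5000e-03 m)² = 6.362e-05 m²
R₍0₎ = ρL/A = (2.60×10^-8)(2140)/(6.362e-05) = 0.8746 Ω
R₍15.4₎ = R₍0₎(1 + αΔT) = 0.8746 × (1 + 0.0037×15.4) = 0.9244 Ω
P = I²R = (229)² × 0.9244 = 48500 W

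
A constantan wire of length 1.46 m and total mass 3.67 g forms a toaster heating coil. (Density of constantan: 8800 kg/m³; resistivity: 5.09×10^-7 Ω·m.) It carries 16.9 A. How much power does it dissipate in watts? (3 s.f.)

A = m/(density·L) = 0.00367/(8800×1.46) = 2.8565e-07 m²
R = ρL/A = (5.09×10^-7)(1.46)/(2.8565e-07) = 2.602 Ω
P = I²R = (16.9)² × 2.602 = 743 W

743 W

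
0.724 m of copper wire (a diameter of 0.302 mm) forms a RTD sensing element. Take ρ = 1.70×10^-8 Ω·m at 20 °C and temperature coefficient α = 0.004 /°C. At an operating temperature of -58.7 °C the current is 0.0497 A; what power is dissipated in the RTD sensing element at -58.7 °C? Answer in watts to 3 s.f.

A = π(d/2)² = π(1.5100e-04 m)² = 7.163e-08 m²
R₍20₎ = ρL/A = (1.70×10^-8)(0.724)/(7.163e-08) = 0.1718 Ω
R₍-58.7₎ = R₍20₎(1 + αΔT) = 0.1718 × (1 + 0.004×-78.7) = 0.1177 Ω
P = I²R = (0.0497)² × 0.1177 = 2.91×10^-4 W

2.91×10^-4 W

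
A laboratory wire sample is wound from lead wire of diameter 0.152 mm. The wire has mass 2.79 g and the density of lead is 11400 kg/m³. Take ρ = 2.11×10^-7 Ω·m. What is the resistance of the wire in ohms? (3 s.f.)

A = π(d/2)² = π(7.6000e-05 m)² = 1.8146e-08 m²
L = m/(density·A) = 0.00279/(11400×1.8146e-08) = 13.49 m
R = ρL/A = (2.11×10^-7)(13.49)/(1.8146e-08) = 157 Ω

157 Ω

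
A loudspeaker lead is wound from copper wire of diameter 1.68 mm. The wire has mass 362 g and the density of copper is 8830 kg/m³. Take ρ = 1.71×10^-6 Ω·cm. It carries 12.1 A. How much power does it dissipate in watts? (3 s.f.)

20.9 W

ρ = 1.71×10^-6 Ω·cm = 1.71×10^-8 Ω·m
A = π(d/2)² = π(8.4000e-04 m)² = 2.2167e-06 m²
L = m/(density·A) = 0.362/(8830×2.2167e-06) = 18.49 m
R = ρL/A = (1.71×10^-8)(18.49)/(2.2167e-06) = 0.1427 Ω
P = I²R = (12.1)² × 0.1427 = 20.9 W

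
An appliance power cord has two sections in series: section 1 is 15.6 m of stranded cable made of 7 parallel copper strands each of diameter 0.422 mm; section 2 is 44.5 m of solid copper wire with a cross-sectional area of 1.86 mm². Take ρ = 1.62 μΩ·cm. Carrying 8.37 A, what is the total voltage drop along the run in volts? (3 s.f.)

5.40 V

ρ = 1.62 μΩ·cm = 1.62×10^-8 Ω·m
Section 1: A_strand = π(2.1100e-04)² = 1.399e-07 m²; R₁ = ρL/(N·A_s) = (1.62×10^-8)(15.6)/(7×1.399e-07) = 0.2581 Ω
Section 2: A = 1.86 mm² = 1.860e-06 m²
R₂ = (1.62×10^-8)(44.5)/(1.860e-06) = 0.3876 Ω
R = R₁ + R₂ = 0.6457 Ω
V = IR = 8.37 × 0.6457 = 5.40 V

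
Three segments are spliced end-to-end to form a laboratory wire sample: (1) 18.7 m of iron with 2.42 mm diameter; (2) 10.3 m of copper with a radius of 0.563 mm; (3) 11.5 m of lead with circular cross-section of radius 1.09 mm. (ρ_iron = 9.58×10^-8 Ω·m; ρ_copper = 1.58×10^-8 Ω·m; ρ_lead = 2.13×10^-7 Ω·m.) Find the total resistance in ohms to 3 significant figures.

1.21 Ω

Seg 1: A = π(d/2)² = π(1.2100e-03 m)² = 4.600e-06 m²
R_1 = (9.58×10^-8)(18.7)/(4.600e-06) = 0.3895 Ω
Seg 2: A = πr² = π(5.6300e-04 m)² = 9.958e-07 m²
R_2 = (1.58×10^-8)(10.3)/(9.958e-07) = 0.1634 Ω
Seg 3: A = πr² = π(1.0900e-03 m)² = 3.733e-06 m²
R_3 = (2.13×10^-7)(11.5)/(3.733e-06) = 0.6563 Ω
R_total = R_1 + R_2 + R_3 = 1.21 Ω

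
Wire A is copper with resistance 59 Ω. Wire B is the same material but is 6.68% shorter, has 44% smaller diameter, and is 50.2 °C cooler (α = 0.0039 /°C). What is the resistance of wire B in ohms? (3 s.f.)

R ∝ ρL/d² with ρ ∝ (1+αΔT), so R_B/R_A = (1 − 6.68/100) × (1 − 44/100)⁻² × (1 − 0.0039×50.2)
= 0.9332 × 3.189 × 0.8042 = 2.393
R_B = 2.393 × 59 = 141 Ω

141 Ω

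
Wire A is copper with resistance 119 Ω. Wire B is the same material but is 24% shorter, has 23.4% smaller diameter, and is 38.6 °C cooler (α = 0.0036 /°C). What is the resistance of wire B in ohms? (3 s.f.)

133 Ω

R ∝ ρL/d² with ρ ∝ (1+αΔT), so R_B/R_A = (1 − 24/100) × (1 − 23.4/100)⁻² × (1 − 0.0036×38.6)
= 0.76 × 1.704 × 0.861 = 1.115
R_B = 1.115 × 119 = 133 Ω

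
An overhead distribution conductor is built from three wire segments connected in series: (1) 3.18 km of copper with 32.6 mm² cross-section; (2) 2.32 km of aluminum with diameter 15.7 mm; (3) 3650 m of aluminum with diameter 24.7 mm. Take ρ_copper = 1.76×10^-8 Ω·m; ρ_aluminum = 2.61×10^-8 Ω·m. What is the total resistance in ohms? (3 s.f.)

2.23 Ω

Seg 1: A = 32.6 mm² = 3.260e-05 m²
R_1 = (1.76×10^-8)(3180)/(3.260e-05) = 1.717 Ω
Seg 2: A = π(d/2)² = π(7.8500e-03 m)² = 1.936e-04 m²
R_2 = (2.61×10^-8)(2320)/(1.936e-04) = 0.3128 Ω
Seg 3: A = π(d/2)² = π(1.2350e-02 m)² = 4.792e-04 m²
R_3 = (2.61×10^-8)(3650)/(4.792e-04) = 0.1988 Ω
R_total = R_1 + R_2 + R_3 = 2.23 Ω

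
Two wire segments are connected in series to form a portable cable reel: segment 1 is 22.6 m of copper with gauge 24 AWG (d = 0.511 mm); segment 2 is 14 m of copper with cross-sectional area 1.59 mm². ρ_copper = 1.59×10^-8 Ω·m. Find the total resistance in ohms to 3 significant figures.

1.89 Ω

Segment 1: A = π(0.511/2 mm)² = π(2.5550e-04 m)² = 2.051e-07 m²
R₁ = ρL/A = (1.59×10^-8)(22.6)/(2.051e-07) = 1.752 Ω
Segment 2: A = 1.59 mm² = 1.590e-06 m²
R₂ = (1.59×10^-8)(14)/(1.590e-06) = 0.14 Ω
R = R₁ + R₂ = 1.89 Ω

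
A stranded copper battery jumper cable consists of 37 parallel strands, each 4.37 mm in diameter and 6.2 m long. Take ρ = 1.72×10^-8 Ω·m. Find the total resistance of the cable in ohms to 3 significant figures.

A_strand = π(2.1850e-03 m)² = 1.500e-05 m²
R_strand = ρL/A = (1.72×10^-8)(6.2)/(1.500e-05) = 0.00711 Ω
R_total = R_strand/N = 0.00711/37 = 1.92×10^-4 Ω

1.92×10^-4 Ω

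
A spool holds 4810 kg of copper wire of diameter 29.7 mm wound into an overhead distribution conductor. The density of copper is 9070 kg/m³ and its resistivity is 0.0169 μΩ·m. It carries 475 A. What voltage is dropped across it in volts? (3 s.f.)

8.87 V

ρ = 0.0169 μΩ·m = 1.69×10^-8 Ω·m
A = π(d/2)² = π(1.4850e-02 m)² = 6.9279e-04 m²
L = m/(density·A) = 4810/(9070×6.9279e-04) = 765.5 m
R = ρL/A = (1.69×10^-8)(765.5)/(6.9279e-04) = 0.01867 Ω
V = IR = 475 × 0.01867 = 8.87 V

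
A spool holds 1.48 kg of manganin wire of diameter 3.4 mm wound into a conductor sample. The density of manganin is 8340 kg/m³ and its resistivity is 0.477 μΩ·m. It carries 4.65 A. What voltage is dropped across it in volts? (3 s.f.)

ρ = 0.477 μΩ·m = 4.77×10^-7 Ω·m
A = π(d/2)² = π(1.7000e-03 m)² = 9.0792e-06 m²
L = m/(density·A) = 1.48/(8340×9.0792e-06) = 19.55 m
R = ρL/A = (4.77×10^-7)(19.55)/(9.0792e-06) = 1.027 Ω
V = IR = 4.65 × 1.027 = 4.77 V

4.77 V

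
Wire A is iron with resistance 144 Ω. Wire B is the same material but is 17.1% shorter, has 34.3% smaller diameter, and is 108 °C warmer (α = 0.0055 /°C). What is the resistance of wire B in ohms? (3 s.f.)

R ∝ ρL/d² with ρ ∝ (1+αΔT), so R_B/R_A = (1 − 17.1/100) × (1 − 34.3/100)⁻² × (1 + 0.0055×108)
= 0.829 × 2.317 × 1.594 = 3.061
R_B = 3.061 × 144 = 441 Ω

441 Ω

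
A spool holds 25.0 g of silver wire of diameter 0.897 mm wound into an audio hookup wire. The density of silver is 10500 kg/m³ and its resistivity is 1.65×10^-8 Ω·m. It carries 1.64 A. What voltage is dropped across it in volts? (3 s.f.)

0.161 V

A = π(d/2)² = π(4.4850e-04 m)² = 6.3194e-07 m²
L = m/(density·A) = 0.025/(10500×6.3194e-07) = 3.768 m
R = ρL/A = (1.65×10^-8)(3.768)/(6.3194e-07) = 0.09838 Ω
V = IR = 1.64 × 0.09838 = 0.161 V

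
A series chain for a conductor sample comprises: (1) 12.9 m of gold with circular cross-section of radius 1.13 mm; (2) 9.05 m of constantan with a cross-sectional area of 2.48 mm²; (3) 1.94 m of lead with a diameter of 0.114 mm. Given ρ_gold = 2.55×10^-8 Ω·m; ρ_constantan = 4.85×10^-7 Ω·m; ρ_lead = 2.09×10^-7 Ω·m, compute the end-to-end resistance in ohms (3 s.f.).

41.6 Ω

Seg 1: A = πr² = π(1.1300e-03 m)² = 4.011e-06 m²
R_1 = (2.55×10^-8)(12.9)/(4.011e-06) = 0.082 Ω
Seg 2: A = 2.48 mm² = 2.480e-06 m²
R_2 = (4.85×10^-7)(9.05)/(2.480e-06) = 1.77 Ω
Seg 3: A = π(d/2)² = π(5.7000e-05 m)² = 1.021e-08 m²
R_3 = (2.09×10^-7)(1.94)/(1.021e-08) = 39.72 Ω
R_total = R_1 + R_2 + R_3 = 41.6 Ω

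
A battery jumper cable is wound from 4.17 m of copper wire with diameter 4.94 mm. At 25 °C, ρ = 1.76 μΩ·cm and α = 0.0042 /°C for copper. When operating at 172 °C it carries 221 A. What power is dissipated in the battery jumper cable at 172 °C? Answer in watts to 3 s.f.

302 W

ρ = 1.76 μΩ·cm = 1.76×10^-8 Ω·m
A = π(d/2)² = π(2.4700e-03 m)² = 1.917e-05 m²
R₍25₎ = ρL/A = (1.76×10^-8)(4.17)/(1.917e-05) = 0.003829 Ω
R₍172₎ = R₍25₎(1 + αΔT) = 0.003829 × (1 + 0.0042×147) = 0.006193 Ω
P = I²R = (221)² × 0.006193 = 302 W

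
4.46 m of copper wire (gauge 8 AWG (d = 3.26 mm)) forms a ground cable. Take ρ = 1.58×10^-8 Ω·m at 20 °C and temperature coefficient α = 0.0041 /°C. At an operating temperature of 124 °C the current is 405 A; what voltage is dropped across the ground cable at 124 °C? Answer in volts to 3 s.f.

4.88 V

A = π(3.26/2 mm)² = π(1.6300e-03 m)² = 8.347e-06 m²
R₍20₎ = ρL/A = (1.58×10^-8)(4.46)/(8.347e-06) = 0.008442 Ω
R₍124₎ = R₍20₎(1 + αΔT) = 0.008442 × (1 + 0.0041×104) = 0.01204 Ω
V = IR = 405 × 0.01204 = 4.88 V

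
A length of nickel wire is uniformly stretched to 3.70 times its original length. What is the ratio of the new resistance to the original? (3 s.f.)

Volume constant ⇒ A' = A/k with k = 3.7. R' = ρ(kL)/(A/k) = k²R.
Factor = 13.7

13.7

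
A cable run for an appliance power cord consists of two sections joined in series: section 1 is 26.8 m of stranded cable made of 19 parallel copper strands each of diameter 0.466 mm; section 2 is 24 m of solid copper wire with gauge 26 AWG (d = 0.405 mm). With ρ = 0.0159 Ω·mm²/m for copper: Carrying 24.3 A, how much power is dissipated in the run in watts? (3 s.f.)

ρ = 0.0159 Ω·mm²/m = 1.59×10^-8 Ω·m
Section 1: A_strand = π(2.3300e-04)² = 1.706e-07 m²; R₁ = ρL/(N·A_s) = (1.59×10^-8)(26.8)/(19×1.706e-07) = 0.1315 Ω
Section 2: A = π(0.405/2 mm)² = π(2.0250e-04 m)² = 1.288e-07 m²
R₂ = (1.59×10^-8)(24)/(1.288e-07) = 2.962 Ω
R = R₁ + R₂ = 3.094 Ω
P = I²R = (24.3)² × 3.094 = 1830 W

1830 W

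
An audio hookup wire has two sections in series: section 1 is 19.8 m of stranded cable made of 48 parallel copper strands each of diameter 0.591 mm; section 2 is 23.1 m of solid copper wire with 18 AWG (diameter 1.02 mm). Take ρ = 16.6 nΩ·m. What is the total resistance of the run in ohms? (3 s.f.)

ρ = 16.6 nΩ·m = 1.66×10^-8 Ω·m
Section 1: A_strand = π(2.9550e-04)² = 2.743e-07 m²; R₁ = ρL/(N·A_s) = (1.66×10^-8)(19.8)/(48×2.743e-07) = 0.02496 Ω
Section 2: A = π(1.02/2 mm)² = π(5.1000e-04 m)² = 8.171e-07 m²
R₂ = (1.66×10^-8)(23.1)/(8.171e-07) = 0.4693 Ω
R = R₁ + R₂ = 0.494 Ω

0.494 Ω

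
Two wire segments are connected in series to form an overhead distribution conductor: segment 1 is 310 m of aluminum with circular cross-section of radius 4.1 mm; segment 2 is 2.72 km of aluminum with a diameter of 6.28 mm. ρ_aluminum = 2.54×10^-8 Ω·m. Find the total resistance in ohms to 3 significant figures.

Segment 1: A = πr² = π(4.1000e-03 m)² = 5.281e-05 m²
R₁ = ρL/A = (2.54×10^-8)(310)/(5.281e-05) = 0.1491 Ω
Segment 2: A = π(d/2)² = π(3.1400e-03 m)² = 3.097e-05 m²
R₂ = (2.54×10^-8)(2720)/(3.097e-05) = 2.23 Ω
R = R₁ + R₂ = 2.38 Ω

2.38 Ω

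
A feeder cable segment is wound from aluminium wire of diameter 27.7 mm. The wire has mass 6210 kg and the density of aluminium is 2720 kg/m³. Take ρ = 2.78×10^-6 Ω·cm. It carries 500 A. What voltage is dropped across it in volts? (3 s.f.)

87.4 V

ρ = 2.78×10^-6 Ω·cm = 2.78×10^-8 Ω·m
A = π(d/2)² = π(1.3850e-02 m)² = 6.0263e-04 m²
L = m/(density·A) = 6210/(2720×6.0263e-04) = 3789 m
R = ρL/A = (2.78×10^-8)(3789)/(6.0263e-04) = 0.1748 Ω
V = IR = 500 × 0.1748 = 87.4 V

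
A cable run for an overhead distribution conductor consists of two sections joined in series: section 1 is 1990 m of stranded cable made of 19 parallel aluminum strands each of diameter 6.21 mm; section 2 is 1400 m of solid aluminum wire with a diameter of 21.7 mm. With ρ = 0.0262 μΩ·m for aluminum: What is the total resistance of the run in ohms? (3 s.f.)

ρ = 0.0262 μΩ·m = 2.62×10^-8 Ω·m
Section 1: A_strand = π(3.1050e-03)² = 3.029e-05 m²; R₁ = ρL/(N·A_s) = (2.62×10^-8)(1990)/(19×3.029e-05) = 0.0906 Ω
Section 2: A = π(d/2)² = π(1.0850e-02 m)² = 3.698e-04 m²
R₂ = (2.62×10^-8)(1400)/(3.698e-04) = 0.09918 Ω
R = R₁ + R₂ = 0.190 Ω

0.190 Ω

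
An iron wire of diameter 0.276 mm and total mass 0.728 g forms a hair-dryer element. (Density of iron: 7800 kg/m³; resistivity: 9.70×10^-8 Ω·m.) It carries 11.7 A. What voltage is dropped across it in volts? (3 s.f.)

A = π(d/2)² = π(1.3800e-04 m)² = 5.9828e-08 m²
L = m/(density·A) = 7.280×10^-4/(7800×5.9828e-08) = 1.56 m
R = ρL/A = (9.70×10^-8)(1.56)/(5.9828e-08) = 2.529 Ω
V = IR = 11.7 × 2.529 = 29.6 V

29.6 V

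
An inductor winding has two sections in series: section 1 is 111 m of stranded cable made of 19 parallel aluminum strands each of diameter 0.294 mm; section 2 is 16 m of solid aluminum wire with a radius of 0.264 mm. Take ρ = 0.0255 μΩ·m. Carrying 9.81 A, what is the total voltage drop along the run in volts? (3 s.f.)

ρ = 0.0255 μΩ·m = 2.55×10^-8 Ω·m
Section 1: A_strand = π(1.4700e-04)² = 6.789e-08 m²; R₁ = ρL/(N·A_s) = (2.55×10^-8)(111)/(19×6.789e-08) = 2.194 Ω
Section 2: A = πr² = π(2.6400e-04 m)² = 2.190e-07 m²
R₂ = (2.55×10^-8)(16)/(2.190e-07) = 1.863 Ω
R = R₁ + R₂ = 4.058 Ω
V = IR = 9.81 × 4.058 = 39.8 V

39.8 V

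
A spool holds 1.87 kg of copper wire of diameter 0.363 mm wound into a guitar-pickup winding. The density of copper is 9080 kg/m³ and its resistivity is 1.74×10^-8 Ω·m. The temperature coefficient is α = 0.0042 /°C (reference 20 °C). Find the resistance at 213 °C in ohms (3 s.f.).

A = π(d/2)² = π(1.8150e-04 m)² = 1.0349e-07 m²
L = m/(density·A) = 1.87/(9080×1.0349e-07) = 1990 m
R = ρL/A = (1.74×10^-8)(1990)/(1.0349e-07) = 334.6 Ω
R(213 °C) = 334.6 × (1 + 0.0042×193) = 606 Ω

606 Ω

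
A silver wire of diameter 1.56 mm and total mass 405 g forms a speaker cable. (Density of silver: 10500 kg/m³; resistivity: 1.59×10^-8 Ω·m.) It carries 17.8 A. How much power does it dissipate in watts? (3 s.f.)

A = π(d/2)² = π(7.8000e-04 m)² = 1.9113e-06 m²
L = m/(density·A) = 0.405/(10500×1.9113e-06) = 20.18 m
R = ρL/A = (1.59×10^-8)(20.18)/(1.9113e-06) = 0.1679 Ω
P = I²R = (17.8)² × 0.1679 = 53.2 W

53.2 W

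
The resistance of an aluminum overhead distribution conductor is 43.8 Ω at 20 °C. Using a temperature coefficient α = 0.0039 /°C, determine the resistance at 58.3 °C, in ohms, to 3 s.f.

50.3 Ω

ΔT = 58.3 − 20 = 38.3 °C
R = R₀(1 + αΔT) = 43.8 × (1 + 0.0039×38.3) = 43.8 × 1.149 = 50.3 Ω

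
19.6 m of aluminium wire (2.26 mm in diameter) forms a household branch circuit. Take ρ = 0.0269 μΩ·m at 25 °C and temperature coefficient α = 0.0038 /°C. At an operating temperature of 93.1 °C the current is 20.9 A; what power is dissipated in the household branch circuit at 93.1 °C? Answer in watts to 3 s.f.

ρ = 0.0269 μΩ·m = 2.69×10^-8 Ω·m
A = π(d/2)² = π(1.1300e-03 m)² = 4.011e-06 m²
R₍25₎ = ρL/A = (2.69×10^-8)(19.6)/(4.011e-06) = 0.1314 Ω
R₍93.1₎ = R₍25₎(1 + αΔT) = 0.1314 × (1 + 0.0038×68.1) = 0.1654 Ω
P = I²R = (20.9)² × 0.1654 = 72.3 W

72.3 W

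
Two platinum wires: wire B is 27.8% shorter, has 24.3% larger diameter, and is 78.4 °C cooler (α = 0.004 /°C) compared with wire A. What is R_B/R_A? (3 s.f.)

0.321

R ∝ ρL/d² with ρ ∝ (1+αΔT), so R_B/R_A = (1 − 27.8/100) × (1 + 24.3/100)⁻² × (1 − 0.004×78.4)
= 0.722 × 0.6472 × 0.6864 = 0.321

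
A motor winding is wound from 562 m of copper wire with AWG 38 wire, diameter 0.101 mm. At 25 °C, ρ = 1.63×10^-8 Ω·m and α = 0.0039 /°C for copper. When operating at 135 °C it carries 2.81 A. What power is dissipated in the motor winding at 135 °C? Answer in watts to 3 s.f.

12900 W

A = π(0.101/2 mm)² = π(5.0500e-05 m)² = 8.012e-09 m²
R₍25₎ = ρL/A = (1.63×10^-8)(562)/(8.012e-09) = 1143 Ω
R₍135₎ = R₍25₎(1 + αΔT) = 1143 × (1 + 0.0039×110) = 1634 Ω
P = I²R = (2.81)² × 1634 = 12900 W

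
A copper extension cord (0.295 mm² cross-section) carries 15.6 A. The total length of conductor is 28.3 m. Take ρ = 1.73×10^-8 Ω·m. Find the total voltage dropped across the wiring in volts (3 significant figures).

A = 0.295 mm² = 2.950e-07 m²
R = ρL/A = (1.73×10^-8)(28.3)/(2.950e-07) = 1.66 Ω
V = IR = 15.6 × 1.66 = 25.9 V

25.9 V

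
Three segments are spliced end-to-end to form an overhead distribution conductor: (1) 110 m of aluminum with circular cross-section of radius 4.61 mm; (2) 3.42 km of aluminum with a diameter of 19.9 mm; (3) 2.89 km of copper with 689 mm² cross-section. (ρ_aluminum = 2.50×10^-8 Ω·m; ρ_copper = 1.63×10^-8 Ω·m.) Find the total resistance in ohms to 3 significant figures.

Seg 1: A = πr² = π(4.6100e-03 m)² = 6.677e-05 m²
R_1 = (2.50×10^-8)(110)/(6.677e-05) = 0.04119 Ω
Seg 2: A = π(d/2)² = π(9.9500e-03 m)² = 3.110e-04 m²
R_2 = (2.50×10^-8)(3420)/(3.110e-04) = 0.2749 Ω
Seg 3: A = 689 mm² = 6.890e-04 m²
R_3 = (1.63×10^-8)(2890)/(6.890e-04) = 0.06837 Ω
R_total = R_1 + R_2 + R_3 = 0.384 Ω

0.384 Ω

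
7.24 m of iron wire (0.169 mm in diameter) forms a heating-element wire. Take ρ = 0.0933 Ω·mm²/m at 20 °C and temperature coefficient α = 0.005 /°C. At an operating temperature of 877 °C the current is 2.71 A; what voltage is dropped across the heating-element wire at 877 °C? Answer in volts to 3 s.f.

ρ = 0.0933 Ω·mm²/m = 9.33×10^-8 Ω·m
A = π(d/2)² = π(8.4500e-05 m)² = 2.243e-08 m²
R₍20₎ = ρL/A = (9.33×10^-8)(7.24)/(2.243e-08) = 30.11 Ω
R₍877₎ = R₍20₎(1 + αΔT) = 30.11 × (1 + 0.005×857) = 159.1 Ω
V = IR = 2.71 × 159.1 = 431 V

431 V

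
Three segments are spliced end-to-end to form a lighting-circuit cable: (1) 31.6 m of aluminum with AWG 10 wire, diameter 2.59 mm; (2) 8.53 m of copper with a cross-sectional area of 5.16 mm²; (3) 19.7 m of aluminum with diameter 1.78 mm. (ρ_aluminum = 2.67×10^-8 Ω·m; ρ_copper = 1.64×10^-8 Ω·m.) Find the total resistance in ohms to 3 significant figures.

0.399 Ω

Seg 1: A = π(2.59/2 mm)² = π(1.2950e-03 m)² = 5.269e-06 m²
R_1 = (2.67×10^-8)(31.6)/(5.269e-06) = 0.1601 Ω
Seg 2: A = 5.16 mm² = 5.160e-06 m²
R_2 = (1.64×10^-8)(8.53)/(5.160e-06) = 0.02711 Ω
Seg 3: A = π(d/2)² = π(8.9000e-04 m)² = 2.488e-06 m²
R_3 = (2.67×10^-8)(19.7)/(2.488e-06) = 0.2114 Ω
R_total = R_1 + R_2 + R_3 = 0.399 Ω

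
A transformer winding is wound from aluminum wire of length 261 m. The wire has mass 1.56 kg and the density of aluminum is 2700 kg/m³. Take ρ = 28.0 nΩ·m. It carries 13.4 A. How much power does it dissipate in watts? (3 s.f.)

ρ = 28.0 nΩ·m = 2.80×10^-8 Ω·m
A = m/(density·L) = 1.56/(2700×261) = 2.2137e-06 m²
R = ρL/A = (2.80×10^-8)(261)/(2.2137e-06) = 3.301 Ω
P = I²R = (13.4)² × 3.301 = 593 W

593 W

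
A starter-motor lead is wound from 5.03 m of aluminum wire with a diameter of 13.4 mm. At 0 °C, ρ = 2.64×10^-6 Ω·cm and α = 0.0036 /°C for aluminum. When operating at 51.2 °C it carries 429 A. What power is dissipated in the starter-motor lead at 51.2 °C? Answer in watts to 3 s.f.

205 W

ρ = 2.64×10^-6 Ω·cm = 2.64×10^-8 Ω·m
A = π(d/2)² = π(6.7000e-03 m)² = 1.410e-04 m²
R₍0₎ = ρL/A = (2.64×10^-8)(5.03)/(1.410e-04) = 9.416×10^-4 Ω
R₍51.2₎ = R₍0₎(1 + αΔT) = 9.416×10^-4 × (1 + 0.0036×51.2) = 0.001115 Ω
P = I²R = (429)² × 0.001115 = 205 W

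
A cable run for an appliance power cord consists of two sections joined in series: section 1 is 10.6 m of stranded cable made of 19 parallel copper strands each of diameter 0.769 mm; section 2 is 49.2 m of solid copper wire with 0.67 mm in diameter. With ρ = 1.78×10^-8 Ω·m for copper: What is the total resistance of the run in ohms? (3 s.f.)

2.51 Ω

Section 1: A_strand = π(3.8450e-04)² = 4.645e-07 m²; R₁ = ρL/(N·A_s) = (1.78×10^-8)(10.6)/(19×4.645e-07) = 0.02138 Ω
Section 2: A = π(d/2)² = π(3.3500e-04 m)² = 3.526e-07 m²
R₂ = (1.78×10^-8)(49.2)/(3.526e-07) = 2.484 Ω
R = R₁ + R₂ = 2.51 Ω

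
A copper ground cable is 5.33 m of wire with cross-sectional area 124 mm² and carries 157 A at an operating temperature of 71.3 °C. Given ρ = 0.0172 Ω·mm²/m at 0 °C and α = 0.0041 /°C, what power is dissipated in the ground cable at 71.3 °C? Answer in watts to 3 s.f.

ρ = 0.0172 Ω·mm²/m = 1.72×10^-8 Ω·m
A = 124 mm² = 1.240e-04 m²
R₍0₎ = ρL/A = (1.72×10^-8)(5.33)/(1.240e-04) = 7.393×10^-4 Ω
R₍71.3₎ = R₍0₎(1 + αΔT) = 7.393×10^-4 × (1 + 0.0041×71.3) = 9.554×10^-4 Ω
P = I²R = (157)² × 9.554×10^-4 = 23.6 W

23.6 W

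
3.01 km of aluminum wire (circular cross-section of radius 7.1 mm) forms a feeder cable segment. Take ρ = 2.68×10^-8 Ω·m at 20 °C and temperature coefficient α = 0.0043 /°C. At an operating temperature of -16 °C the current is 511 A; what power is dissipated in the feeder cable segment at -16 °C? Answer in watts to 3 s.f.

1.12×10^5 W

A = πr² = π(7.1000e-03 m)² = 1.584e-04 m²
R₍20₎ = ρL/A = (2.68×10^-8)(3010)/(1.584e-04) = 0.5094 Ω
R₍-16₎ = R₍20₎(1 + αΔT) = 0.5094 × (1 + 0.0043×-36) = 0.4305 Ω
P = I²R = (511)² × 0.4305 = 1.12×10^5 W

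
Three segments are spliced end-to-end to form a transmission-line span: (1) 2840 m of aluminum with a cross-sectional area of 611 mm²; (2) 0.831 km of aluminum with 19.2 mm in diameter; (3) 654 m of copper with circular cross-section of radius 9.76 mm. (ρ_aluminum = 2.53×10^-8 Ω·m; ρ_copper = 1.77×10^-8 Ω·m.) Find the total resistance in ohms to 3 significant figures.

Seg 1: A = 611 mm² = 6.110e-04 m²
R_1 = (2.53×10^-8)(2840)/(6.110e-04) = 0.1176 Ω
Seg 2: A = π(d/2)² = π(9.6000e-03 m)² = 2.895e-04 m²
R_2 = (2.53×10^-8)(831)/(2.895e-04) = 0.07262 Ω
Seg 3: A = πr² = π(9.7600e-03 m)² = 2.993e-04 m²
R_3 = (1.77×10^-8)(654)/(2.993e-04) = 0.03868 Ω
R_total = R_1 + R_2 + R_3 = 0.229 Ω

0.229 Ω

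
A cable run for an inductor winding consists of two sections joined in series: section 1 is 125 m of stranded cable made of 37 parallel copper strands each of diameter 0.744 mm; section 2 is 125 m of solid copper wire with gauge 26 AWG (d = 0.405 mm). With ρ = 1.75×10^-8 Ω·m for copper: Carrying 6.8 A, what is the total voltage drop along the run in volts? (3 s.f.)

Section 1: A_strand = π(3.7200e-04)² = 4.347e-07 m²; R₁ = ρL/(N·A_s) = (1.75×10^-8)(125)/(37×4.347e-07) = 0.136 Ω
Section 2: A = π(0.405/2 mm)² = π(2.0250e-04 m)² = 1.288e-07 m²
R₂ = (1.75×10^-8)(125)/(1.288e-07) = 16.98 Ω
R = R₁ + R₂ = 17.12 Ω
V = IR = 6.8 × 17.12 = 116 V

116 V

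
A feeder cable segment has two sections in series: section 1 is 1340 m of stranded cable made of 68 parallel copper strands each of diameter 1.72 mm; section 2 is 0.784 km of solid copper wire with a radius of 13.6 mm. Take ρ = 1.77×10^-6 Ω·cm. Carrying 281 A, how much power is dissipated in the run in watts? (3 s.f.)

13700 W

ρ = 1.77×10^-6 Ω·cm = 1.77×10^-8 Ω·m
Section 1: A_strand = π(8.6000e-04)² = 2.324e-06 m²; R₁ = ρL/(N·A_s) = (1.77×10^-8)(1340)/(68×2.324e-06) = 0.1501 Ω
Section 2: A = πr² = π(1.3600e-02 m)² = 5.811e-04 m²
R₂ = (1.77×10^-8)(784)/(5.811e-04) = 0.02388 Ω
R = R₁ + R₂ = 0.174 Ω
P = I²R = (281)² × 0.174 = 13700 W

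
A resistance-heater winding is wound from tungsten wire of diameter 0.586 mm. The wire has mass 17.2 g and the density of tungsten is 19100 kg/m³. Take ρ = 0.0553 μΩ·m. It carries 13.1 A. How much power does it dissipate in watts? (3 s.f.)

ρ = 0.0553 μΩ·m = 5.53×10^-8 Ω·m
A = π(d/2)² = π(2.9300e-04 m)² = 2.6970e-07 m²
L = m/(density·A) = 0.0172/(19100×2.6970e-07) = 3.339 m
R = ρL/A = (5.53×10^-8)(3.339)/(2.6970e-07) = 0.6846 Ω
P = I²R = (13.1)² × 0.6846 = 117 W

117 W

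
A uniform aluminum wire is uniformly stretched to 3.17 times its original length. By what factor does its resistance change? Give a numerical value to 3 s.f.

Volume constant ⇒ A' = A/k with k = 3.17. R' = ρ(kL)/(A/k) = k²R.
Factor = 10.0

10.0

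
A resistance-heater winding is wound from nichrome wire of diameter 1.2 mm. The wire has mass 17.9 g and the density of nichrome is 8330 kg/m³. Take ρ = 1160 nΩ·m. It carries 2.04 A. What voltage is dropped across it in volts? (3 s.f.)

ρ = 1160 nΩ·m = 1.16×10^-6 Ω·m
A = π(d/2)² = π(6.0000e-04 m)² = 1.1310e-06 m²
L = m/(density·A) = 0.0179/(8330×1.1310e-06) = 1.9 m
R = ρL/A = (1.16×10^-6)(1.9)/(1.1310e-06) = 1.949 Ω
V = IR = 2.04 × 1.949 = 3.98 V

3.98 V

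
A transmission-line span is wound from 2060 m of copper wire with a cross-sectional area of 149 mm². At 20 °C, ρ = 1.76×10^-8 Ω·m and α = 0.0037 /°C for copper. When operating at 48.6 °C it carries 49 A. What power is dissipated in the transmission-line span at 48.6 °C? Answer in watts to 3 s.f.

A = 149 mm² = 1.490e-04 m²
R₍20₎ = ρL/A = (1.76×10^-8)(2060)/(1.490e-04) = 0.2433 Ω
R₍48.6₎ = R₍20₎(1 + αΔT) = 0.2433 × (1 + 0.0037×28.6) = 0.2691 Ω
P = I²R = (49)² × 0.2691 = 646 W

646 W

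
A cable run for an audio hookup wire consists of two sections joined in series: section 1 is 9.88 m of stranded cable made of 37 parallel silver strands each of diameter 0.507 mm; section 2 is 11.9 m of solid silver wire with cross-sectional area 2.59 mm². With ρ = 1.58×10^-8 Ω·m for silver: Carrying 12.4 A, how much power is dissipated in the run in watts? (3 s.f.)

Section 1: A_strand = π(2.5350e-04)² = 2.019e-07 m²; R₁ = ρL/(N·A_s) = (1.58×10^-8)(9.88)/(37×2.019e-07) = 0.0209 Ω
Section 2: A = 2.59 mm² = 2.590e-06 m²
R₂ = (1.58×10^-8)(11.9)/(2.590e-06) = 0.07259 Ω
R = R₁ + R₂ = 0.09349 Ω
P = I²R = (12.4)² × 0.09349 = 14.4 W

14.4 W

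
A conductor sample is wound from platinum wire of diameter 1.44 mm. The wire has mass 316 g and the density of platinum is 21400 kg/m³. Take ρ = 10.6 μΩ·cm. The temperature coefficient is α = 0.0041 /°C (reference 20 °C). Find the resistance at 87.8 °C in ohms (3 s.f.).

ρ = 10.6 μΩ·cm = 1.06×10^-7 Ω·m
A = π(d/2)² = π(7.2000e-04 m)² = 1.6286e-06 m²
L = m/(density·A) = 0.316/(21400×1.6286e-06) = 9.067 m
R = ρL/A = (1.06×10^-7)(9.067)/(1.6286e-06) = 0.5901 Ω
R(87.8 °C) = 0.5901 × (1 + 0.0041×67.8) = 0.754 Ω

0.754 Ω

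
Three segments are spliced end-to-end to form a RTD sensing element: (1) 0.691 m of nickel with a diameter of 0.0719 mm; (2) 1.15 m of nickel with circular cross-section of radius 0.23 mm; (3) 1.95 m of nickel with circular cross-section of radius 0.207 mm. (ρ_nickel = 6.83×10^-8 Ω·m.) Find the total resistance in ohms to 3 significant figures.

13.1 Ω

Seg 1: A = π(d/2)² = π(3.5950e-05 m)² = 4.060e-09 m²
R_1 = (6.83×10^-8)(0.691)/(4.060e-09) = 11.62 Ω
Seg 2: A = πr² = π(2.3000e-04 m)² = 1.662e-07 m²
R_2 = (6.83×10^-8)(1.15)/(1.662e-07) = 0.4726 Ω
Seg 3: A = πr² = π(2.0700e-04 m)² = 1.346e-07 m²
R_3 = (6.83×10^-8)(1.95)/(1.346e-07) = 0.9894 Ω
R_total = R_1 + R_2 + R_3 = 13.1 Ω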